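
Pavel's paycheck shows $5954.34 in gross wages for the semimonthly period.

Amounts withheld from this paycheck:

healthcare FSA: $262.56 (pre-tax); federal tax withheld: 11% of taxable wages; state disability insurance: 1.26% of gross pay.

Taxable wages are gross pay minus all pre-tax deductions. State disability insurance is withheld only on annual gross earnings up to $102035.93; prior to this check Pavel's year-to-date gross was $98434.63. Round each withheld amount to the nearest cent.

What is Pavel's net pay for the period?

Healthcare FSA: $262.56
Taxable wages = $5954.34 − $262.56 = $5691.78
Federal tax withheld: $5691.78 × 0.11 = $626.10
State disability insurance: only $102035.93 − $98434.63 = $3601.30 of this check is subject → $3601.30 × 0.0126 = $45.38
Total deductions = $262.56 + $626.10 + $45.38 = $934.04
Net pay = $5954.34 − $934.04 = $5020.30

$5020.30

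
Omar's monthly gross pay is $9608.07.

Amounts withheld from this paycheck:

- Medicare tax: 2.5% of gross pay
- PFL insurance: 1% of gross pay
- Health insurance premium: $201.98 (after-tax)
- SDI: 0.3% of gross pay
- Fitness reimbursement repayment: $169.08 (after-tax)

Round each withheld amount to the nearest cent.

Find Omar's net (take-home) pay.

Medicare tax: $9608.07 × 0.025 = $240.20
SDI: $9608.07 × 0.003 = $28.82
PFL insurance: $9608.07 × 0.01 = $96.08
Fitness reimbursement repayment: $169.08
Health insurance premium: $201.98
Total deductions = $240.20 + $28.82 + $96.08 + $169.08 + $201.98 = $736.16
Net pay = $9608.07 − $736.16 = $8871.91

$8871.91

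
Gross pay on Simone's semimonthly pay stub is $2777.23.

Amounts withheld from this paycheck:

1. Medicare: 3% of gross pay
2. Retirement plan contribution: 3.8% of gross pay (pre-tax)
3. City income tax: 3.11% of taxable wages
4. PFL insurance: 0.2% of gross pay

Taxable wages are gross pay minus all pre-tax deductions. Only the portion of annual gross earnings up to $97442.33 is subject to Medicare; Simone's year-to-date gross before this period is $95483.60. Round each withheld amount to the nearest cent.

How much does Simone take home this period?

$2524.30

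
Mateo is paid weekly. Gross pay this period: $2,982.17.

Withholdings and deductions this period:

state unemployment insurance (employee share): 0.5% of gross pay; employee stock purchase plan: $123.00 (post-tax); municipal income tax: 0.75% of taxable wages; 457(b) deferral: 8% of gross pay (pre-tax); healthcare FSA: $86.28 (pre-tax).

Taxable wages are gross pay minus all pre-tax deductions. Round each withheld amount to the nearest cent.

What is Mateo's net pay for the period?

$2,499.48

457(b) deferral: $2,982.17 × 0.08 = $238.57
Healthcare FSA: $86.28
Pre-tax total = $238.57 + $86.28 = $324.85
Taxable wages = $2,982.17 − $324.85 = $2,657.32
Municipal income tax: $2,657.32 × 0.0075 = $19.93
State unemployment insurance (employee share): $2,982.17 × 0.005 = $14.91
Employee stock purchase plan: $123.00
Total deductions = $238.57 + $86.28 + $19.93 + $14.91 + $123.00 = $482.69
Net pay = $2,982.17 − $482.69 = $2,499.48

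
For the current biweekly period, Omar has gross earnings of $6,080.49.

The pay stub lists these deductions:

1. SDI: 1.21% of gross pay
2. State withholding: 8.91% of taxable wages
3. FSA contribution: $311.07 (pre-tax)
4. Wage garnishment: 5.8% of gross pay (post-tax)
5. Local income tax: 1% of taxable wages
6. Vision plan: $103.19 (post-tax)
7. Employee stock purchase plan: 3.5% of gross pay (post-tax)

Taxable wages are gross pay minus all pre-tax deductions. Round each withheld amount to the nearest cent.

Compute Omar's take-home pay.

FSA contribution: $311.07
Taxable wages = $6,080.49 − $311.07 = $5,769.42
Local income tax: $5,769.42 × 0.01 = $57.69
State withholding: $5,769.42 × 0.0891 = $514.06
SDI: $6,080.49 × 0.0121 = $73.57
Wage garnishment: $6,080.49 × 0.058 = $352.67
Vision plan: $103.19
Employee stock purchase plan: $6,080.49 × 0.035 = $212.82
Total deductions = $311.07 + $57.69 + $514.06 + $73.57 + $352.67 + $103.19 + $212.82 = $1,625.07
Net pay = $6,080.49 − $1,625.07 = $4,455.42

$4,455.42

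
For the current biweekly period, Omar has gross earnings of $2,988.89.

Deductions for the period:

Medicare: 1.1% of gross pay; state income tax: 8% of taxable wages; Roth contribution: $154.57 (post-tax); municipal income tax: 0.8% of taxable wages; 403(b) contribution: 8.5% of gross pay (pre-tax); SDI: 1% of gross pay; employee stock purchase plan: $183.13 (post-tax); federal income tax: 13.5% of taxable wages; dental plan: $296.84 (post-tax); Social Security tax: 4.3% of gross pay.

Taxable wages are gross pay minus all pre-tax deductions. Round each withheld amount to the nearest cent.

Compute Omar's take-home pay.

$1,299.13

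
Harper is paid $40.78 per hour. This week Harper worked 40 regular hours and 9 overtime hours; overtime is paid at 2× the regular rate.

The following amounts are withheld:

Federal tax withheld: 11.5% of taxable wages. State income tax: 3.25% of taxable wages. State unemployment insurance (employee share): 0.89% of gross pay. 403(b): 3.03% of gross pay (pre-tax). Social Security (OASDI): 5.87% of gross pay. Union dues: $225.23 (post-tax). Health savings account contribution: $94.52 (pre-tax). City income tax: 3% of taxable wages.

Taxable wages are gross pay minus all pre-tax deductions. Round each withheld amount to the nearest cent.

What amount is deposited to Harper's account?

$1,423.60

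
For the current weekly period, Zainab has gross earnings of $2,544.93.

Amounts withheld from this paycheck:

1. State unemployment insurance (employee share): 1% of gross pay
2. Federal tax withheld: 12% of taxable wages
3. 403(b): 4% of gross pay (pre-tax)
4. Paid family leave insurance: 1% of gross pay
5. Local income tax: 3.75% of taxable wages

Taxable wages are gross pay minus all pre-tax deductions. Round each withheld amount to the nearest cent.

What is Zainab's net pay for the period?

403(b): $2,544.93 × 0.04 = $101.80
Taxable wages = $2,544.93 − $101.80 = $2,443.13
Federal tax withheld: $2,443.13 × 0.12 = $293.18
Local income tax: $2,443.13 × 0.0375 = $91.62
State unemployment insurance (employee share): $2,544.93 × 0.01 = $25.45
Paid family leave insurance: $2,544.93 × 0.01 = $25.45
Total deductions = $101.80 + $293.18 + $91.62 + $25.45 + $25.45 = $537.50
Net pay = $2,544.93 − $537.50 = $2,007.43

$2,007.43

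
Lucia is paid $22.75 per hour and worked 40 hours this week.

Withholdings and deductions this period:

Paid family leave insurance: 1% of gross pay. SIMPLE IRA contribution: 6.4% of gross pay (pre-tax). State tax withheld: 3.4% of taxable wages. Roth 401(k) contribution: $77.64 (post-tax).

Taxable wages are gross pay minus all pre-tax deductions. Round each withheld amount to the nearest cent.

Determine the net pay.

$736.06

Gross pay: 40 × $22.75 = $910.00
SIMPLE IRA contribution: $910.00 × 0.064 = $58.24
Taxable wages = $910.00 − $58.24 = $851.76
State tax withheld: $851.76 × 0.034 = $28.96
Paid family leave insurance: $910.00 × 0.01 = $9.10
Roth 401(k) contribution: $77.64
Total deductions = $58.24 + $28.96 + $9.10 + $77.64 = $173.94
Net pay = $910.00 − $173.94 = $736.06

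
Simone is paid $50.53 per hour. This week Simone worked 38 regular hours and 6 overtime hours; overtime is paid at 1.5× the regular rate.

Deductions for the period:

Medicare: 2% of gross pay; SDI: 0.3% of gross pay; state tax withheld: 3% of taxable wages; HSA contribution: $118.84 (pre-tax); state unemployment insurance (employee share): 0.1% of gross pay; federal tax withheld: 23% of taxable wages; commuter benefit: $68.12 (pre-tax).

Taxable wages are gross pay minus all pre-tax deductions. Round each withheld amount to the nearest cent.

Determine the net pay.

Regular pay: 38 × $50.53 = $1,920.14
Overtime pay: 6 × $50.53 × 1.5 = $454.77
Gross pay = $1,920.14 + $454.77 = $2,374.91
HSA contribution: $118.84
Commuter benefit: $68.12
Pre-tax total = $118.84 + $68.12 = $186.96
Taxable wages = $2,374.91 − $186.96 = $2,187.95
Federal tax withheld: $2,187.95 × 0.23 = $503.23
State tax withheld: $2,187.95 × 0.03 = $65.64
State unemployment insurance (employee share): $2,374.91 × 0.001 = $2.37
Medicare: $2,374.91 × 0.02 = $47.50
SDI: $2,374.91 × 0.003 = $7.12
Total deductions = $118.84 + $68.12 + $503.23 + $65.64 + $2.37 + $47.50 + $7.12 = $812.82
Net pay = $2,374.91 − $812.82 = $1,562.09

$1,562.09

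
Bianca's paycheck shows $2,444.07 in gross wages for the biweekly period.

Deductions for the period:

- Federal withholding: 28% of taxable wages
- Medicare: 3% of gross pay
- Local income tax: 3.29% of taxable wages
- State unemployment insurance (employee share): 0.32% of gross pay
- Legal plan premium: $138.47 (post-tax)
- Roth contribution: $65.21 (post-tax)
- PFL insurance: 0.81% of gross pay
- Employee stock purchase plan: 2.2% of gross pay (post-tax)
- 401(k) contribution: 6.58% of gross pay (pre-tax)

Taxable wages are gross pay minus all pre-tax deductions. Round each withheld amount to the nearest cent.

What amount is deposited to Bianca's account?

401(k) contribution: $2,444.07 × 0.0658 = $160.82
Taxable wages = $2,444.07 − $160.82 = $2,283.25
Local income tax: $2,283.25 × 0.0329 = $75.12
Federal withholding: $2,283.25 × 0.28 = $639.31
State unemployment insurance (employee share): $2,444.07 × 0.0032 = $7.82
Medicare: $2,444.07 × 0.03 = $73.32
PFL insurance: $2,444.07 × 0.0081 = $19.80
Roth contribution: $65.21
Employee stock purchase plan: $2,444.07 × 0.022 = $53.77
Legal plan premium: $138.47
Total deductions = $160.82 + $75.12 + $639.31 + $7.82 + $73.32 + $19.80 + $65.21 + $53.77 + $138.47 = $1,233.64
Net pay = $2,444.07 − $1,233.64 = $1,210.43

$1,210.43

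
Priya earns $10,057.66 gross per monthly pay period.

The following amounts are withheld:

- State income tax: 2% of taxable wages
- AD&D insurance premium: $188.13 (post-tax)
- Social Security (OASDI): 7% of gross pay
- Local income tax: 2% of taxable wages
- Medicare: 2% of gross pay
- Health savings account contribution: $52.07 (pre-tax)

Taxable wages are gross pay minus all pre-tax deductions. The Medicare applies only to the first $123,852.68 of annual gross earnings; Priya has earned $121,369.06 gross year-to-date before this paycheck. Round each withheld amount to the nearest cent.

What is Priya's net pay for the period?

Health savings account contribution: $52.07
Taxable wages = $10,057.66 − $52.07 = $10,005.59
State income tax: $10,005.59 × 0.02 = $200.11
Local income tax: $10,005.59 × 0.02 = $200.11
Medicare: only $123,852.68 − $121,369.06 = $2,483.62 of this check is subject → $2,483.62 × 0.02 = $49.67
Social Security (OASDI): $10,057.66 × 0.07 = $704.04
AD&D insurance premium: $188.13
Total deductions = $52.07 + $200.11 + $200.11 + $49.67 + $704.04 + $188.13 = $1,394.13
Net pay = $10,057.66 − $1,394.13 = $8,663.53

$8,663.53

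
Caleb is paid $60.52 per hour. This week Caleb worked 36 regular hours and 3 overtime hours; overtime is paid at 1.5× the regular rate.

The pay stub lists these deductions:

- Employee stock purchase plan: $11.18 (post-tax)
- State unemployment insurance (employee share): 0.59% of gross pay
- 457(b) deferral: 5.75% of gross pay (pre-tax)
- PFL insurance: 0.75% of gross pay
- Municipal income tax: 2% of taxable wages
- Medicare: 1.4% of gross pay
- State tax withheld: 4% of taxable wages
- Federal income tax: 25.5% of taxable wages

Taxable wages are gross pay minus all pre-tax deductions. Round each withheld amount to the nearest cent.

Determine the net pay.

Regular pay: 36 × $60.52 = $2,178.72
Overtime pay: 3 × $60.52 × 1.5 = $272.34
Gross pay = $2,178.72 + $272.34 = $2,451.06
457(b) deferral: $2,451.06 × 0.0575 = $140.94
Taxable wages = $2,451.06 − $140.94 = $2,310.12
Federal income tax: $2,310.12 × 0.255 = $589.08
Municipal income tax: $2,310.12 × 0.02 = $46.20
State tax withheld: $2,310.12 × 0.04 = $92.40
State unemployment insurance (employee share): $2,451.06 × 0.0059 = $14.46
PFL insurance: $2,451.06 × 0.0075 = $18.38
Medicare: $2,451.06 × 0.014 = $34.31
Employee stock purchase plan: $11.18
Total deductions = $140.94 + $589.08 + $46.20 + $92.40 + $14.46 + $18.38 + $34.31 + $11.18 = $946.95
Net pay = $2,451.06 − $946.95 = $1,504.11

$1,504.11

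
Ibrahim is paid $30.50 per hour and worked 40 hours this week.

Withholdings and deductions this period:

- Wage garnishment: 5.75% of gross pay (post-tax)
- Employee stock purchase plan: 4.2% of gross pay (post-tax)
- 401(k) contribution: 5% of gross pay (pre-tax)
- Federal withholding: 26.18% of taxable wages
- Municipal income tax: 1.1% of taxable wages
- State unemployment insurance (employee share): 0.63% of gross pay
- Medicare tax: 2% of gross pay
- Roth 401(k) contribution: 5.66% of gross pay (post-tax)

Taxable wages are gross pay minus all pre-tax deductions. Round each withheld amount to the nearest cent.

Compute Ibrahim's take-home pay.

Gross pay: 40 × $30.50 = $1,220.00
401(k) contribution: $1,220.00 × 0.05 = $61.00
Taxable wages = $1,220.00 − $61.00 = $1,159.00
Municipal income tax: $1,159.00 × 0.011 = $12.75
Federal withholding: $1,159.00 × 0.2618 = $303.43
State unemployment insurance (employee share): $1,220.00 × 0.0063 = $7.69
Medicare tax: $1,220.00 × 0.02 = $24.40
Wage garnishment: $1,220.00 × 0.0575 = $70.15
Roth 401(k) contribution: $1,220.00 × 0.0566 = $69.05
Employee stock purchase plan: $1,220.00 × 0.042 = $51.24
Total deductions = $61.00 + $12.75 + $303.43 + $7.69 + $24.40 + $70.15 + $69.05 + $51.24 = $599.71
Net pay = $1,220.00 − $599.71 = $620.29

$620.29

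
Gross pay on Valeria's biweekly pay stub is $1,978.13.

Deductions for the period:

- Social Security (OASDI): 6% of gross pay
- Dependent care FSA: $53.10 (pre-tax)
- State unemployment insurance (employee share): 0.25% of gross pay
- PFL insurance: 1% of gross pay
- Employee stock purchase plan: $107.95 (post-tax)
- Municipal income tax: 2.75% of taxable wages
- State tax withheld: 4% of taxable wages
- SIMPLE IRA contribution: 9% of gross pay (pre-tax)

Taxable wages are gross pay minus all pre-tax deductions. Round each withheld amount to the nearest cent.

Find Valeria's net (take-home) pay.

Dependent care FSA: $53.10
SIMPLE IRA contribution: $1,978.13 × 0.09 = $178.03
Pre-tax total = $53.10 + $178.03 = $231.13
Taxable wages = $1,978.13 − $231.13 = $1,747.00
State tax withheld: $1,747.00 × 0.04 = $69.88
Municipal income tax: $1,747.00 × 0.0275 = $48.04
Social Security (OASDI): $1,978.13 × 0.06 = $118.69
PFL insurance: $1,978.13 × 0.01 = $19.78
State unemployment insurance (employee share): $1,978.13 × 0.0025 = $4.95
Employee stock purchase plan: $107.95
Total deductions = $53.10 + $178.03 + $69.88 + $48.04 + $118.69 + $19.78 + $4.95 + $107.95 = $600.42
Net pay = $1,978.13 − $600.42 = $1,377.71

$1,377.71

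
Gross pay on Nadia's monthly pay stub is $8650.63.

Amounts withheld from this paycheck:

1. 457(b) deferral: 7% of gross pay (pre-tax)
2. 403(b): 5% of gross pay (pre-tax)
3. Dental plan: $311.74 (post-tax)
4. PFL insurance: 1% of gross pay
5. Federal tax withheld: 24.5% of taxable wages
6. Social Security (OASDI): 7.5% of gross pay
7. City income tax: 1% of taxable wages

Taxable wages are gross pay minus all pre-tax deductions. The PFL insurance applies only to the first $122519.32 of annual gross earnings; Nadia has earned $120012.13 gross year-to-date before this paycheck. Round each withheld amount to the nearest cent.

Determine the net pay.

457(b) deferral: $8650.63 × 0.07 = $605.54
403(b): $8650.63 × 0.05 = $432.53
Pre-tax total = $605.54 + $432.53 = $1038.07
Taxable wages = $8650.63 − $1038.07 = $7612.56
Federal tax withheld: $7612.56 × 0.245 = $1865.08
City income tax: $7612.56 × 0.01 = $76.13
Social Security (OASDI): $8650.63 × 0.075 = $648.80
PFL insurance: only $122519.32 − $120012.13 = $2507.19 of this check is subject → $2507.19 × 0.01 = $25.07
Dental plan: $311.74
Total deductions = $605.54 + $432.53 + $1865.08 + $76.13 + $648.80 + $25.07 + $311.74 = $3964.89
Net pay = $8650.63 − $3964.89 = $4685.74

$4685.74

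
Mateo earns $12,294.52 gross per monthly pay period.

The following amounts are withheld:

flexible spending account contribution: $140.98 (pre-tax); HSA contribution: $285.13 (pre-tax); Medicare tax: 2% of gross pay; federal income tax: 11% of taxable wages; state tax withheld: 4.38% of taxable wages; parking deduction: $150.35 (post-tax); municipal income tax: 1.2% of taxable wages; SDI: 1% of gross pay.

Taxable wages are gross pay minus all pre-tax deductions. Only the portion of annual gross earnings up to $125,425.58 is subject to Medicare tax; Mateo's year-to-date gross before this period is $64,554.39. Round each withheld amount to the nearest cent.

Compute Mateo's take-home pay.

$9,381.43

Flexible spending account contribution: $140.98
HSA contribution: $285.13
Pre-tax total = $140.98 + $285.13 = $426.11
Taxable wages = $12,294.52 − $426.11 = $11,868.41
Federal income tax: $11,868.41 × 0.11 = $1,305.53
State tax withheld: $11,868.41 × 0.0438 = $519.84
Municipal income tax: $11,868.41 × 0.012 = $142.42
Medicare tax: cap not yet reached, full $12,294.52 is subject → $12,294.52 × 0.02 = $245.89
SDI: $12,294.52 × 0.01 = $122.95
Parking deduction: $150.35
Total deductions = $140.98 + $285.13 + $1,305.53 + $519.84 + $142.42 + $245.89 + $122.95 + $150.35 = $2,913.09
Net pay = $12,294.52 − $2,913.09 = $9,381.43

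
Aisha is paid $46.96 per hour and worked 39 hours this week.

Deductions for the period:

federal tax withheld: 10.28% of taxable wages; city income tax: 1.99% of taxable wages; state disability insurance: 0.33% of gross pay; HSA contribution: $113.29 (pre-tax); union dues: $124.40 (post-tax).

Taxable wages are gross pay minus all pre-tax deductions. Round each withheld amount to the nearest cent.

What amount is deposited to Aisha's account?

$1,376.89

Gross pay: 39 × $46.96 = $1,831.44
HSA contribution: $113.29
Taxable wages = $1,831.44 − $113.29 = $1,718.15
Federal tax withheld: $1,718.15 × 0.1028 = $176.63
City income tax: $1,718.15 × 0.0199 = $34.19
State disability insurance: $1,831.44 × 0.0033 = $6.04
Union dues: $124.40
Total deductions = $113.29 + $176.63 + $34.19 + $6.04 + $124.40 = $454.55
Net pay = $1,831.44 − $454.55 = $1,376.89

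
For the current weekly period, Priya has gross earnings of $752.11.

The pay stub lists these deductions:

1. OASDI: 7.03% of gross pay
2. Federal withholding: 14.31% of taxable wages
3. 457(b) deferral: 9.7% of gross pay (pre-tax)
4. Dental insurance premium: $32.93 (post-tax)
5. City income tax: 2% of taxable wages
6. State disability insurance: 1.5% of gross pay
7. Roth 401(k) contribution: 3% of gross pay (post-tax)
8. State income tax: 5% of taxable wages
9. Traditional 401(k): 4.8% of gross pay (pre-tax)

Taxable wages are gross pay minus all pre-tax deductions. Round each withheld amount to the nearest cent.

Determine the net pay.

$386.39

Traditional 401(k): $752.11 × 0.048 = $36.10
457(b) deferral: $752.11 × 0.097 = $72.95
Pre-tax total = $36.10 + $72.95 = $109.05
Taxable wages = $752.11 − $109.05 = $643.06
State income tax: $643.06 × 0.05 = $32.15
Federal withholding: $643.06 × 0.1431 = $92.02
City income tax: $643.06 × 0.02 = $12.86
State disability insurance: $752.11 × 0.015 = $11.28
OASDI: $752.11 × 0.0703 = $52.87
Roth 401(k) contribution: $752.11 × 0.03 = $22.56
Dental insurance premium: $32.93
Total deductions = $36.10 + $72.95 + $32.15 + $92.02 + $12.86 + $11.28 + $52.87 + $22.56 + $32.93 = $365.72
Net pay = $752.11 − $365.72 = $386.39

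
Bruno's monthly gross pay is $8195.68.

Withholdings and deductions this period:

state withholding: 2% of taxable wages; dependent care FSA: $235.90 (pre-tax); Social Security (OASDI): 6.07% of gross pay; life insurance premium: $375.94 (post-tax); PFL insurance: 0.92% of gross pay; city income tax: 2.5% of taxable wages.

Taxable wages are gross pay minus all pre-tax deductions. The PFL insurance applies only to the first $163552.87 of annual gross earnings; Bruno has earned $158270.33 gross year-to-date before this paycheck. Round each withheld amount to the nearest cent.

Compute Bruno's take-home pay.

$6679.57

Dependent care FSA: $235.90
Taxable wages = $8195.68 − $235.90 = $7959.78
City income tax: $7959.78 × 0.025 = $198.99
State withholding: $7959.78 × 0.02 = $159.20
Social Security (OASDI): $8195.68 × 0.0607 = $497.48
PFL insurance: only $163552.87 − $158270.33 = $5282.54 of this check is subject → $5282.54 × 0.0092 = $48.60
Life insurance premium: $375.94
Total deductions = $235.90 + $198.99 + $159.20 + $497.48 + $48.60 + $375.94 = $1516.11
Net pay = $8195.68 − $1516.11 = $6679.57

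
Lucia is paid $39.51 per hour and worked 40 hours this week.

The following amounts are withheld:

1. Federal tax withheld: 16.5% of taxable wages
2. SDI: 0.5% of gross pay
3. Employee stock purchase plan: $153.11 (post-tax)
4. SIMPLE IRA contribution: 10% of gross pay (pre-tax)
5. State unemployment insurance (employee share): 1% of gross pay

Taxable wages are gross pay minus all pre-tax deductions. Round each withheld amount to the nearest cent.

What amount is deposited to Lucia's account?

$1,010.86

Gross pay: 40 × $39.51 = $1,580.40
SIMPLE IRA contribution: $1,580.40 × 0.1 = $158.04
Taxable wages = $1,580.40 − $158.04 = $1,422.36
Federal tax withheld: $1,422.36 × 0.165 = $234.69
State unemployment insurance (employee share): $1,580.40 × 0.01 = $15.80
SDI: $1,580.40 × 0.005 = $7.90
Employee stock purchase plan: $153.11
Total deductions = $158.04 + $234.69 + $15.80 + $7.90 + $153.11 = $569.54
Net pay = $1,580.40 − $569.54 = $1,010.86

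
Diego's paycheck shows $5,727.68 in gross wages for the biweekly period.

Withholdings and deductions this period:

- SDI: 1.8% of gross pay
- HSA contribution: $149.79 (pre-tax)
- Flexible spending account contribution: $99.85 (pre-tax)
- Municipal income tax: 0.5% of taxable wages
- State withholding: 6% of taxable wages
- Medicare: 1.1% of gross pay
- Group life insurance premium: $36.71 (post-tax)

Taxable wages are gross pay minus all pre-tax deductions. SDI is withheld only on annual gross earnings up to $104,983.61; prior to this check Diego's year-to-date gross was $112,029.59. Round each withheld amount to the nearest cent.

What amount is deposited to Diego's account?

HSA contribution: $149.79
Flexible spending account contribution: $99.85
Pre-tax total = $149.79 + $99.85 = $249.64
Taxable wages = $5,727.68 − $249.64 = $5,478.04
Municipal income tax: $5,478.04 × 0.005 = $27.39
State withholding: $5,478.04 × 0.06 = $328.68
Medicare: $5,727.68 × 0.011 = $63.00
SDI: annual cap $104,983.61 already reached (YTD $112,029.59), so $0.00
Group life insurance premium: $36.71
Total deductions = $149.79 + $99.85 + $27.39 + $328.68 + $63.00 + $0.00 + $36.71 = $705.42
Net pay = $5,727.68 − $705.42 = $5,022.26

$5,022.26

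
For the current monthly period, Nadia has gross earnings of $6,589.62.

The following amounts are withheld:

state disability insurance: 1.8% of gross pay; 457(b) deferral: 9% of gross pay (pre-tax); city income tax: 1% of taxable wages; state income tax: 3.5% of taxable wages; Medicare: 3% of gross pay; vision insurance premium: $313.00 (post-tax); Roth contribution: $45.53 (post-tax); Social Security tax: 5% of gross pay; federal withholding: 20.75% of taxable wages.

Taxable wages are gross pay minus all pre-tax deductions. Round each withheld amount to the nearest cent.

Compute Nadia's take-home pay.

457(b) deferral: $6,589.62 × 0.09 = $593.07
Taxable wages = $6,589.62 − $593.07 = $5,996.55
Federal withholding: $5,996.55 × 0.2075 = $1,244.28
City income tax: $5,996.55 × 0.01 = $59.97
State income tax: $5,996.55 × 0.035 = $209.88
Medicare: $6,589.62 × 0.03 = $197.69
State disability insurance: $6,589.62 × 0.018 = $118.61
Social Security tax: $6,589.62 × 0.05 = $329.48
Roth contribution: $45.53
Vision insurance premium: $313.00
Total deductions = $593.07 + $1,244.28 + $59.97 + $209.88 + $197.69 + $118.61 + $329.48 + $45.53 + $313.00 = $3,111.51
Net pay = $6,589.62 − $3,111.51 = $3,478.11

$3,478.11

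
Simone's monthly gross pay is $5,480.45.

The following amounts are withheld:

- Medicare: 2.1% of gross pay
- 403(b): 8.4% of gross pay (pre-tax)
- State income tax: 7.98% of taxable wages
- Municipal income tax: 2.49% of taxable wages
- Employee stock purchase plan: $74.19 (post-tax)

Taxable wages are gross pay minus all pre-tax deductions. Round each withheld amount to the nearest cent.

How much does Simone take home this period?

$4,305.21

403(b): $5,480.45 × 0.084 = $460.36
Taxable wages = $5,480.45 − $460.36 = $5,020.09
Municipal income tax: $5,020.09 × 0.0249 = $125.00
State income tax: $5,020.09 × 0.0798 = $400.60
Medicare: $5,480.45 × 0.021 = $115.09
Employee stock purchase plan: $74.19
Total deductions = $460.36 + $125.00 + $400.60 + $115.09 + $74.19 = $1,175.24
Net pay = $5,480.45 − $1,175.24 = $4,305.21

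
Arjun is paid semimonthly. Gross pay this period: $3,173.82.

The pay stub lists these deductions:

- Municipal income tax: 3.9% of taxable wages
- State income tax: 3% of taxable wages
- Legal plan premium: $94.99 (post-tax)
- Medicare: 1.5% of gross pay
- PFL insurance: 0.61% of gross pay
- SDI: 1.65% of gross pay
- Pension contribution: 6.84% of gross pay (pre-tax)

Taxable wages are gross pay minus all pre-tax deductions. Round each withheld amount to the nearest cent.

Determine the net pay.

Pension contribution: $3,173.82 × 0.0684 = $217.09
Taxable wages = $3,173.82 − $217.09 = $2,956.73
Municipal income tax: $2,956.73 × 0.039 = $115.31
State income tax: $2,956.73 × 0.03 = $88.70
PFL insurance: $3,173.82 × 0.0061 = $19.36
Medicare: $3,173.82 × 0.015 = $47.61
SDI: $3,173.82 × 0.0165 = $52.37
Legal plan premium: $94.99
Total deductions = $217.09 + $115.31 + $88.70 + $19.36 + $47.61 + $52.37 + $94.99 = $635.43
Net pay = $3,173.82 − $635.43 = $2,538.39

$2,538.39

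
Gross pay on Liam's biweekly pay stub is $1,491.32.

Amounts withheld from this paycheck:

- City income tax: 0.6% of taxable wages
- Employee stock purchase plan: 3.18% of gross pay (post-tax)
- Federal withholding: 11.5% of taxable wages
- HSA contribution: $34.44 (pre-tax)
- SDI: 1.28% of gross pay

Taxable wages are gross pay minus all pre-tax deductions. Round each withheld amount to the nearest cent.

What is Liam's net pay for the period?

$1,214.09

HSA contribution: $34.44
Taxable wages = $1,491.32 − $34.44 = $1,456.88
City income tax: $1,456.88 × 0.006 = $8.74
Federal withholding: $1,456.88 × 0.115 = $167.54
SDI: $1,491.32 × 0.0128 = $19.09
Employee stock purchase plan: $1,491.32 × 0.0318 = $47.42
Total deductions = $34.44 + $8.74 + $167.54 + $19.09 + $47.42 = $277.23
Net pay = $1,491.32 − $277.23 = $1,214.09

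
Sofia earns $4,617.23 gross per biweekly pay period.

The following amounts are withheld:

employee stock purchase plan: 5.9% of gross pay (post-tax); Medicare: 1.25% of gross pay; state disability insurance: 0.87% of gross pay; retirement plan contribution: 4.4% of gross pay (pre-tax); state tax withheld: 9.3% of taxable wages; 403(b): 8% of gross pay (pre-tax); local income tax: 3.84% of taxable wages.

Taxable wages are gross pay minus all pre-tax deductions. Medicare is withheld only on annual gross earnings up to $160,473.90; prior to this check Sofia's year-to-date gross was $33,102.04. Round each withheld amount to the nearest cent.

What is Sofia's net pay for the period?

Retirement plan contribution: $4,617.23 × 0.044 = $203.16
403(b): $4,617.23 × 0.08 = $369.38
Pre-tax total = $203.16 + $369.38 = $572.54
Taxable wages = $4,617.23 − $572.54 = $4,044.69
Local income tax: $4,044.69 × 0.0384 = $155.32
State tax withheld: $4,044.69 × 0.093 = $376.16
Medicare: cap not yet reached, full $4,617.23 is subject → $4,617.23 × 0.0125 = $57.72
State disability insurance: $4,617.23 × 0.0087 = $40.17
Employee stock purchase plan: $4,617.23 × 0.059 = $272.42
Total deductions = $203.16 + $369.38 + $155.32 + $376.16 + $57.72 + $40.17 + $272.42 = $1,474.33
Net pay = $4,617.23 − $1,474.33 = $3,142.90

$3,142.90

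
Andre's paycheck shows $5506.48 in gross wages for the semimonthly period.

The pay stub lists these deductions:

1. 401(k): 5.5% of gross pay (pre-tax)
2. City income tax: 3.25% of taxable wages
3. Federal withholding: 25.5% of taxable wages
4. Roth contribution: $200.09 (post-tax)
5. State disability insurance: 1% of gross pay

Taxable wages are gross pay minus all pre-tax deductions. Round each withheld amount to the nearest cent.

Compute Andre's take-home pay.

401(k): $5506.48 × 0.055 = $302.86
Taxable wages = $5506.48 − $302.86 = $5203.62
City income tax: $5203.62 × 0.0325 = $169.12
Federal withholding: $5203.62 × 0.255 = $1326.92
State disability insurance: $5506.48 × 0.01 = $55.06
Roth contribution: $200.09
Total deductions = $302.86 + $169.12 + $1326.92 + $55.06 + $200.09 = $2054.05
Net pay = $5506.48 − $2054.05 = $3452.43

$3452.43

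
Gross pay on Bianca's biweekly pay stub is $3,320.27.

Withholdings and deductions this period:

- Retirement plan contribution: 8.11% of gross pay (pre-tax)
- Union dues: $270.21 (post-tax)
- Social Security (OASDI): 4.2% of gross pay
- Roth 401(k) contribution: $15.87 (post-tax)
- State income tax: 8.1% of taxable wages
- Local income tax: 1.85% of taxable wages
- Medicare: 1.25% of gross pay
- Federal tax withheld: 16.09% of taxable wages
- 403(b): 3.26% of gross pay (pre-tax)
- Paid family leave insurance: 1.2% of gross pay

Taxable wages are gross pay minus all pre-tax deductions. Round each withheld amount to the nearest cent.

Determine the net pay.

$1,669.60

403(b): $3,320.27 × 0.0326 = $108.24
Retirement plan contribution: $3,320.27 × 0.0811 = $269.27
Pre-tax total = $108.24 + $269.27 = $377.51
Taxable wages = $3,320.27 − $377.51 = $2,942.76
State income tax: $2,942.76 × 0.081 = $238.36
Federal tax withheld: $2,942.76 × 0.1609 = $473.49
Local income tax: $2,942.76 × 0.0185 = $54.44
Medicare: $3,320.27 × 0.0125 = $41.50
Social Security (OASDI): $3,320.27 × 0.042 = $139.45
Paid family leave insurance: $3,320.27 × 0.012 = $39.84
Union dues: $270.21
Roth 401(k) contribution: $15.87
Total deductions = $108.24 + $269.27 + $238.36 + $473.49 + $54.44 + $41.50 + $139.45 + $39.84 + $270.21 + $15.87 = $1,650.67
Net pay = $3,320.27 − $1,650.67 = $1,669.60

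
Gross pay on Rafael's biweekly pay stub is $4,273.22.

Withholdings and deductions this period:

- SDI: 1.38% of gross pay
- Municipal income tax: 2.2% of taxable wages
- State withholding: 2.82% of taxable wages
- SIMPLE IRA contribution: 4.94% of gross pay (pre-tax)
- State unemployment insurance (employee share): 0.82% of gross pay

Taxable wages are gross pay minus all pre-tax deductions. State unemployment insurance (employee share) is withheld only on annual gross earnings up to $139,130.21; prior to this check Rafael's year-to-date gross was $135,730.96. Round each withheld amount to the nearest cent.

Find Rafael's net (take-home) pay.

$3,771.36

SIMPLE IRA contribution: $4,273.22 × 0.0494 = $211.10
Taxable wages = $4,273.22 − $211.10 = $4,062.12
Municipal income tax: $4,062.12 × 0.022 = $89.37
State withholding: $4,062.12 × 0.0282 = $114.55
State unemployment insurance (employee share): only $139,130.21 − $135,730.96 = $3,399.25 of this check is subject → $3,399.25 × 0.0082 = $27.87
SDI: $4,273.22 × 0.0138 = $58.97
Total deductions = $211.10 + $89.37 + $114.55 + $27.87 + $58.97 = $501.86
Net pay = $4,273.22 − $501.86 = $3,771.36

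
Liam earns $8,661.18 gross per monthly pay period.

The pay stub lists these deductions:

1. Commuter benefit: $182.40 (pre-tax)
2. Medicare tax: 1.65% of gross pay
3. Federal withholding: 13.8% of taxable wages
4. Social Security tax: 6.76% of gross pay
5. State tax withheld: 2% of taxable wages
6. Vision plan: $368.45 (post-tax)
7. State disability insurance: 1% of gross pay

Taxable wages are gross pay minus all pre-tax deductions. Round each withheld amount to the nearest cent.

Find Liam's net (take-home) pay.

Commuter benefit: $182.40
Taxable wages = $8,661.18 − $182.40 = $8,478.78
State tax withheld: $8,478.78 × 0.02 = $169.58
Federal withholding: $8,478.78 × 0.138 = $1,170.07
Medicare tax: $8,661.18 × 0.0165 = $142.91
State disability insurance: $8,661.18 × 0.01 = $86.61
Social Security tax: $8,661.18 × 0.0676 = $585.50
Vision plan: $368.45
Total deductions = $182.40 + $169.58 + $1,170.07 + $142.91 + $86.61 + $585.50 + $368.45 = $2,705.52
Net pay = $8,661.18 − $2,705.52 = $5,955.66

$5,955.66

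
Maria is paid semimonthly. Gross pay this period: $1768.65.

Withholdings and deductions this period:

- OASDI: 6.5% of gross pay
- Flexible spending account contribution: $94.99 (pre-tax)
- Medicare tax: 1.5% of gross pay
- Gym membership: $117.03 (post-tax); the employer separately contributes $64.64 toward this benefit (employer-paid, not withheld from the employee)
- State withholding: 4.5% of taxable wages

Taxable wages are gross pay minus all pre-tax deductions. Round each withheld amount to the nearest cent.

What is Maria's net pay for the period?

Flexible spending account contribution: $94.99
Taxable wages = $1768.65 − $94.99 = $1673.66
State withholding: $1673.66 × 0.045 = $75.31
OASDI: $1768.65 × 0.065 = $114.96
Medicare tax: $1768.65 × 0.015 = $26.53
Gym membership: $117.03
(Employer's $64.64 toward gym membership is not withheld from the employee.)
Total deductions = $94.99 + $75.31 + $114.96 + $26.53 + $117.03 = $428.82
Net pay = $1768.65 − $428.82 = $1339.83

$1339.83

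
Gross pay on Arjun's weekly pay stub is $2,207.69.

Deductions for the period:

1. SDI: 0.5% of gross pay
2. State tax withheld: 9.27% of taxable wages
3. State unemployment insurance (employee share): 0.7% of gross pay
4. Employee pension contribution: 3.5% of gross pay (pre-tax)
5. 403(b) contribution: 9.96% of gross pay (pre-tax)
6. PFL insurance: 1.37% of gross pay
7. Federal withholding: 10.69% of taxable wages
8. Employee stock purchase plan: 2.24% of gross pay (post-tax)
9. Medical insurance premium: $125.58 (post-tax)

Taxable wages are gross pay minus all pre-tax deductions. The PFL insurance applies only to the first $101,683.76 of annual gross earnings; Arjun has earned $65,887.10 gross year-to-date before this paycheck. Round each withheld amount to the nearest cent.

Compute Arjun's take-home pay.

$1,297.41

403(b) contribution: $2,207.69 × 0.0996 = $219.89
Employee pension contribution: $2,207.69 × 0.035 = $77.27
Pre-tax total = $219.89 + $77.27 = $297.16
Taxable wages = $2,207.69 − $297.16 = $1,910.53
State tax withheld: $1,910.53 × 0.0927 = $177.11
Federal withholding: $1,910.53 × 0.1069 = $204.24
SDI: $2,207.69 × 0.005 = $11.04
State unemployment insurance (employee share): $2,207.69 × 0.007 = $15.45
PFL insurance: cap not yet reached, full $2,207.69 is subject → $2,207.69 × 0.0137 = $30.25
Medical insurance premium: $125.58
Employee stock purchase plan: $2,207.69 × 0.0224 = $49.45
Total deductions = $219.89 + $77.27 + $177.11 + $204.24 + $11.04 + $15.45 + $30.25 + $125.58 + $49.45 = $910.28
Net pay = $2,207.69 − $910.28 = $1,297.41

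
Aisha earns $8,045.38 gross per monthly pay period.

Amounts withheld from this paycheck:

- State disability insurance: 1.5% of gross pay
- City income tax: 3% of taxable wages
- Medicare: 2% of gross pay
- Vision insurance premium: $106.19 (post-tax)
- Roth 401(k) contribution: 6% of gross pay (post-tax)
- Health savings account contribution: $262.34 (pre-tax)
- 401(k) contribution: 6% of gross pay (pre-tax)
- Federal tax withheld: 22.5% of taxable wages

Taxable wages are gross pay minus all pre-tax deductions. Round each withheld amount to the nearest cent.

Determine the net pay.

Health savings account contribution: $262.34
401(k) contribution: $8,045.38 × 0.06 = $482.72
Pre-tax total = $262.34 + $482.72 = $745.06
Taxable wages = $8,045.38 − $745.06 = $7,300.32
City income tax: $7,300.32 × 0.03 = $219.01
Federal tax withheld: $7,300.32 × 0.225 = $1,642.57
State disability insurance: $8,045.38 × 0.015 = $120.68
Medicare: $8,045.38 × 0.02 = $160.91
Vision insurance premium: $106.19
Roth 401(k) contribution: $8,045.38 × 0.06 = $482.72
Total deductions = $262.34 + $482.72 + $219.01 + $1,642.57 + $120.68 + $160.91 + $106.19 + $482.72 = $3,477.14
Net pay = $8,045.38 − $3,477.14 = $4,568.24

$4,568.24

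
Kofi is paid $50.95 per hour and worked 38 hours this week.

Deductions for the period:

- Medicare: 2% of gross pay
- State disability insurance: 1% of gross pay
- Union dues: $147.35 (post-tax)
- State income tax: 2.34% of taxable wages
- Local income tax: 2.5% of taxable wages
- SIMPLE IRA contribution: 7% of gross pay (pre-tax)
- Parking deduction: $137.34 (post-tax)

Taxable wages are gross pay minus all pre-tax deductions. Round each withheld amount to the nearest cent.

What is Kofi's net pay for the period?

$1,370.66

Gross pay: 38 × $50.95 = $1,936.10
SIMPLE IRA contribution: $1,936.10 × 0.07 = $135.53
Taxable wages = $1,936.10 − $135.53 = $1,800.57
State income tax: $1,800.57 × 0.0234 = $42.13
Local income tax: $1,800.57 × 0.025 = $45.01
State disability insurance: $1,936.10 × 0.01 = $19.36
Medicare: $1,936.10 × 0.02 = $38.72
Parking deduction: $137.34
Union dues: $147.35
Total deductions = $135.53 + $42.13 + $45.01 + $19.36 + $38.72 + $137.34 + $147.35 = $565.44
Net pay = $1,936.10 − $565.44 = $1,370.66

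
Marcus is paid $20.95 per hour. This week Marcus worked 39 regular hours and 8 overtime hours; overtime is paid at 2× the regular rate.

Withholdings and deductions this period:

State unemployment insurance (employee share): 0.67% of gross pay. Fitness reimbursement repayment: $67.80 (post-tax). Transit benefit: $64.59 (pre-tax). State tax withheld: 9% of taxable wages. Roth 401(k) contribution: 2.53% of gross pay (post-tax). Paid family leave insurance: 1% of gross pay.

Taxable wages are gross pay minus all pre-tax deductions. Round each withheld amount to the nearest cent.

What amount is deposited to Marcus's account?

$873.58

Regular pay: 39 × $20.95 = $817.05
Overtime pay: 8 × $20.95 × 2 = $335.20
Gross pay = $817.05 + $335.20 = $1,152.25
Transit benefit: $64.59
Taxable wages = $1,152.25 − $64.59 = $1,087.66
State tax withheld: $1,087.66 × 0.09 = $97.89
State unemployment insurance (employee share): $1,152.25 × 0.0067 = $7.72
Paid family leave insurance: $1,152.25 × 0.01 = $11.52
Roth 401(k) contribution: $1,152.25 × 0.0253 = $29.15
Fitness reimbursement repayment: $67.80
Total deductions = $64.59 + $97.89 + $7.72 + $11.52 + $29.15 + $67.80 = $278.67
Net pay = $1,152.25 − $278.67 = $873.58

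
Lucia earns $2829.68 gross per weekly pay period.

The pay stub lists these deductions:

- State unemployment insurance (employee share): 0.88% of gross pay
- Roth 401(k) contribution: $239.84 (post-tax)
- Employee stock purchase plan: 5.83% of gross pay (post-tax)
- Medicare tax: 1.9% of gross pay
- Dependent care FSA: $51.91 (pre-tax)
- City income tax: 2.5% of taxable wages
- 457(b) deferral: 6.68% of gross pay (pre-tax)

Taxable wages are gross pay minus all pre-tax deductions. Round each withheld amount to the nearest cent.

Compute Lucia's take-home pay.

$2040.56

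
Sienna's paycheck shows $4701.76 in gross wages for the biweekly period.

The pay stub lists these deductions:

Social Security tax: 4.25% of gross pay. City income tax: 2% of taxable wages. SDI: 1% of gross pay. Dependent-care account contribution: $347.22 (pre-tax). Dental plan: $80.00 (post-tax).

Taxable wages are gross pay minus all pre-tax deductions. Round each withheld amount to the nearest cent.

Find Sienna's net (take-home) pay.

Dependent-care account contribution: $347.22
Taxable wages = $4701.76 − $347.22 = $4354.54
City income tax: $4354.54 × 0.02 = $87.09
SDI: $4701.76 × 0.01 = $47.02
Social Security tax: $4701.76 × 0.0425 = $199.82
Dental plan: $80.00
Total deductions = $347.22 + $87.09 + $47.02 + $199.82 + $80.00 = $761.15
Net pay = $4701.76 − $761.15 = $3940.61

$3940.61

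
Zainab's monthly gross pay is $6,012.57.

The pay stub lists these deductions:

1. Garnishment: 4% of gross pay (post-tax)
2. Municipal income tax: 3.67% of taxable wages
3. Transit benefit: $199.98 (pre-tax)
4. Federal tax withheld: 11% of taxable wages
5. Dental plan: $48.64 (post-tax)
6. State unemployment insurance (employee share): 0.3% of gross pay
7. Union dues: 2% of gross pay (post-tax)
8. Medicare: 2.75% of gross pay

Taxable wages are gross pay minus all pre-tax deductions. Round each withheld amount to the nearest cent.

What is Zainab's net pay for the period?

Transit benefit: $199.98
Taxable wages = $6,012.57 − $199.98 = $5,812.59
Municipal income tax: $5,812.59 × 0.0367 = $213.32
Federal tax withheld: $5,812.59 × 0.11 = $639.38
State unemployment insurance (employee share): $6,012.57 × 0.003 = $18.04
Medicare: $6,012.57 × 0.0275 = $165.35
Dental plan: $48.64
Garnishment: $6,012.57 × 0.04 = $240.50
Union dues: $6,012.57 × 0.02 = $120.25
Total deductions = $199.98 + $213.32 + $639.38 + $18.04 + $165.35 + $48.64 + $240.50 + $120.25 = $1,645.46
Net pay = $6,012.57 − $1,645.46 = $4,367.11

$4,367.11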